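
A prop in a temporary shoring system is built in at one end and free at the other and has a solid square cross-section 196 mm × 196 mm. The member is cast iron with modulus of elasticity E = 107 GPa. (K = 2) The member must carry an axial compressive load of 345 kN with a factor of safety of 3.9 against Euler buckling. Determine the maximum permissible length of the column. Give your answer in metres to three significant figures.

I = a⁴/12 = 196⁴/12 = 1.230×10^8 mm⁴
I = 1.230×10^-4 m⁴
Required critical load P_cr = n·P = 3.9 × 345 = 1346 kN = 1.345×10^6 N
From P_cr = π²EI/(K·L)²:  L = (1/K)·√(π²EI/P_cr) = (1/2)·√(π²×1.07×10^11×1.230×10^-4/1.345×10^6)
L = 4.91 m

L_max ≈ 4.91 m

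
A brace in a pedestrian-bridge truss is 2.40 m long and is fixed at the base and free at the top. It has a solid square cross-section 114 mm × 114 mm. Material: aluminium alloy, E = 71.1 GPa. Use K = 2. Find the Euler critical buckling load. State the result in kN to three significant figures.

P_cr ≈ 429 kN

I = a⁴/12 = 114⁴/12 = 1.407×10^7 mm⁴
I = 1.407×10^7 mm⁴ = 1.407×10^-5 m⁴
Effective length L_e = K·L = 2 × 2.40 = 4.800 m
P_cr = π²EI / L_e² = π² × 71.1×10⁹ × 1.407×10^-5 / 4.800² = 4.287×10^5 N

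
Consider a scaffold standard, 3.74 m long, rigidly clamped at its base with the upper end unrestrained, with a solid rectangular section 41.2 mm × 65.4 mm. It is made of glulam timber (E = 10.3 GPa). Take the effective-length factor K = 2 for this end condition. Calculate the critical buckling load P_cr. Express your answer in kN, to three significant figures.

Buckling occurs about the weak axis: I_min = h·b³/12 with b = 41.2 mm (the shorter side).
I_min = 65.4×41.2³/12 = 3.811×10^5 mm⁴
I = 3.811×10^5 mm⁴ = 3.811×10^-7 m⁴
Effective length L_e = K·L = 2 × 3.74 = 7.480 m
P_cr = π²EI / L_e² = π² × 10.3×10⁹ × 3.811×10^-7 / 7.480² = 692.5 N

P_cr ≈ 0.693 kN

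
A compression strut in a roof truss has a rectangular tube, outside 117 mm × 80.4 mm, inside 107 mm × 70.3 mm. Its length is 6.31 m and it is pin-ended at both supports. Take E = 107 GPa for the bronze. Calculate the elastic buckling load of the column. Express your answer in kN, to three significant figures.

P_cr ≈ 52.2 kN

Weak-axis I_min = (h_o·b_o³ − h_i·b_i³)/12 with b_o = 80.4, b_i = 70.30 mm (shorter outer/inner sides).
I_min = (117×80.4³ − 107.0×70.30³)/12 = 1.969×10^6 mm⁴
I = 1.969×10^6 mm⁴ = 1.969×10^-6 m⁴
Effective length L_e = K·L = 1 × 6.31 = 6.310 m
P_cr = π²EI / L_e² = π² × 107×10⁹ × 1.969×10^-6 / 6.310² = 5.223×10^4 N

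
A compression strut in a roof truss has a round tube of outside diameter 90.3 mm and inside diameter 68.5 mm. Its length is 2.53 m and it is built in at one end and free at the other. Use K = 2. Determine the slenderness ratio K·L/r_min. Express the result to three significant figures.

λ ≈ 179

d_o = 90.3 mm, d_i = 68.5 mm
I = π(d_o⁴ − d_i⁴)/64 = π(90.3⁴ − 68.50⁴)/64 = 2.183×10^6 mm⁴
A = 2.719×10^3 mm²;  r_min = √(I/A) = √(2.183×10^6/2.719×10^3) = 28.34 mm
L_e = K·L = 2 × 2.53 m = 5.060 m = 5060.0 mm
λ = L_e / r_min = 5060.0 / 28.34 = 179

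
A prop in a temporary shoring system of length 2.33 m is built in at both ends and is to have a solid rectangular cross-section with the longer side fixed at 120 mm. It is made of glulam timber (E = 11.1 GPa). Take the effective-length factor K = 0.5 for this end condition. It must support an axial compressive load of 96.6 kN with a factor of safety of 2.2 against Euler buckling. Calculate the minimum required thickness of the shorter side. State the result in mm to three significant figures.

Required P_cr = n·P = 2.2 × 96.6 = 212.5 kN
L_e = K·L = 0.5 × 2.33 = 1.165 m
Required I = P_cr·L_e²/(π²E) = 2.125×10^5 × 1.165² / (π² × 1.11×10^10) = 2.633×10^-6 m⁴
I_req = 2.633×10^6 mm⁴
Rectangle, weak axis: I_min = h·b³/12 with h = 120 mm fixed  ⇒  b = (12I/h)^(1/3) = 64.1 mm

b ≈ 64.1 mm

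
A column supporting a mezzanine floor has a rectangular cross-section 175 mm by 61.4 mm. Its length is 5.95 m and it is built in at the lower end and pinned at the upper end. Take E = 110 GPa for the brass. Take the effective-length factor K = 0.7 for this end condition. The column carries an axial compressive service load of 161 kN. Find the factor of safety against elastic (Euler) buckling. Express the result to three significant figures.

Buckling occurs about the weak axis: I_min = h·b³/12 with b = 61.4 mm (the shorter side).
I_min = 175×61.4³/12 = 3.376×10^6 mm⁴
I = 3.376×10^6 mm⁴ = 3.376×10^-6 m⁴
Effective length L_e = K·L = 0.7 × 5.95 = 4.165 m
P_cr = π²EI / L_e² = π² × 110×10⁹ × 3.376×10^-6 / 4.165² = 2.113×10^5 N
Factor of safety n = P_cr / P = 211.26 / 161 = 1.31

n ≈ 1.31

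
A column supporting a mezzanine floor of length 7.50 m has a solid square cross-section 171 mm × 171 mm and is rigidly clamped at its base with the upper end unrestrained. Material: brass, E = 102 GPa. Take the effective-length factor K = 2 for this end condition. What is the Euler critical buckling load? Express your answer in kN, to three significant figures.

I = a⁴/12 = 171⁴/12 = 7.125×10^7 mm⁴
I = 7.125×10^7 mm⁴ = 7.125×10^-5 m⁴
Effective length L_e = K·L = 2 × 7.50 = 15.00 m
P_cr = π²EI / L_e² = π² × 102×10⁹ × 7.125×10^-5 / 15.00² = 3.188×10^5 N

P_cr ≈ 319 kN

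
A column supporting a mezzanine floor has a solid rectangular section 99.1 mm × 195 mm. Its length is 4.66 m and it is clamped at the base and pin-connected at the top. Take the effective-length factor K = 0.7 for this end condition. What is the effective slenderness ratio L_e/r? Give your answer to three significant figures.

λ ≈ 114

For a rectangle r_min = b/√12 = 99.1/√12 = 28.61 mm
L_e = K·L = 0.7 × 4.66 m = 3.262 m = 3262.0 mm
λ = L_e / r_min = 3262.0 / 28.61 = 114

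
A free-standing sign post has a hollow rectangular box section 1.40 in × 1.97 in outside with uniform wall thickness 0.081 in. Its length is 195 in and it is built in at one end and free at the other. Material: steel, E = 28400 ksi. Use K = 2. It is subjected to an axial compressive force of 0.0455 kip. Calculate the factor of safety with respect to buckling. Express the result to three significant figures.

n ≈ 6.67

Inner dimensions: h_i = 1.97 − 2×0.081 = 1.808 in, b_i = 1.40 − 2×0.081 = 1.238 in
Weak-axis I_min = (h_o·b_o³ − h_i·b_i³)/12 with b_o = 1.40, b_i = 1.238 in (shorter outer/inner sides).
I_min = (1.97×1.40³ − 1.808×1.238³)/12 = 0.1646 in⁴
Effective length L_e = K·L = 2 × 195 = 390.0 in
P_cr = π²EI / L_e² = π² × 28400×10³ × 0.1646 / 390.0² = 303.3 lb
Factor of safety n = P_cr / P = 0.30333 / 0.0455 = 6.67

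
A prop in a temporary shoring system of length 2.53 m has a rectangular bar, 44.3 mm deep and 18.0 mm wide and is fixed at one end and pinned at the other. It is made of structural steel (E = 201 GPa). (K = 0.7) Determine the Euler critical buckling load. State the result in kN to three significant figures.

P_cr ≈ 13.6 kN

Buckling occurs about the weak axis: I_min = h·b³/12 with b = 18.0 mm (the shorter side).
I_min = 44.3×18.0³/12 = 2.153×10^4 mm⁴
I = 2.153×10^4 mm⁴ = 2.153×10^-8 m⁴
Effective length L_e = K·L = 0.7 × 2.53 = 1.771 m
P_cr = π²EI / L_e² = π² × 201×10⁹ × 2.153×10^-8 / 1.771² = 1.362×10^4 N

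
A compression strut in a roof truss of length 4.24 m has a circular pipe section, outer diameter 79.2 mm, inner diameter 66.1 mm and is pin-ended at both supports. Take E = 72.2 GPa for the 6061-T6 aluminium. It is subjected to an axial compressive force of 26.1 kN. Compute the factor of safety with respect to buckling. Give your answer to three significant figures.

n ≈ 1.51

d_o = 79.2 mm, d_i = 66.1 mm
I = π(d_o⁴ − d_i⁴)/64 = π(79.2⁴ − 66.10⁴)/64 = 9.943×10^5 mm⁴
I = 9.943×10^5 mm⁴ = 9.943×10^-7 m⁴
Effective length L_e = K·L = 1 × 4.24 = 4.240 m
P_cr = π²EI / L_e² = π² × 72.2×10⁹ × 9.943×10^-7 / 4.240² = 3.941×10^4 N
Factor of safety n = P_cr / P = 39.412 / 26.1 = 1.51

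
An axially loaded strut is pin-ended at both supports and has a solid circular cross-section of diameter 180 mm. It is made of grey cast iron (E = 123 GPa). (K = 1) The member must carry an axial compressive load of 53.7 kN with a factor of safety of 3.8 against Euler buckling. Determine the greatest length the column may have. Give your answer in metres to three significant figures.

L_max ≈ 17.5 m

I = πd⁴/64 = π×180⁴/64 = 5.153×10^7 mm⁴
I = 5.153×10^-5 m⁴
Required critical load P_cr = n·P = 3.8 × 53.7 = 204.1 kN = 2.041×10^5 N
From P_cr = π²EI/(K·L)²:  L = (1/K)·√(π²EI/P_cr) = (1/1)·√(π²×1.23×10^11×5.153×10^-5/2.041×10^5)
L = 17.5 m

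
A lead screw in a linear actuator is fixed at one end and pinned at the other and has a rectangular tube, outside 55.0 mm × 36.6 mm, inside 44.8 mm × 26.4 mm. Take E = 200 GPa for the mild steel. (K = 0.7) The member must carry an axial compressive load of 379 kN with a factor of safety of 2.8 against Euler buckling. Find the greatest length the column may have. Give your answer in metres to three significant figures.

L_max ≈ 0.770 m

Weak-axis I_min = (h_o·b_o³ − h_i·b_i³)/12 with b_o = 36.6, b_i = 26.40 mm (shorter outer/inner sides).
I_min = (55.0×36.6³ − 44.80×26.40³)/12 = 1.560×10^5 mm⁴
I = 1.560×10^-7 m⁴
Required critical load P_cr = n·P = 2.8 × 379 = 1061 kN = 1.061×10^6 N
From P_cr = π²EI/(K·L)²:  L = (1/K)·√(π²EI/P_cr) = (1/0.7)·√(π²×2.00×10^11×1.560×10^-7/1.061×10^6)
L = 0.770 m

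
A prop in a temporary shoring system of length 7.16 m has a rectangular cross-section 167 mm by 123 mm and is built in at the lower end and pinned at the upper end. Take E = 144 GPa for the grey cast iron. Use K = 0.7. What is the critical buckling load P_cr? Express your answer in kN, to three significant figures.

Buckling occurs about the weak axis: I_min = h·b³/12 with b = 123 mm (the shorter side).
I_min = 167×123³/12 = 2.590×10^7 mm⁴
I = 2.590×10^7 mm⁴ = 2.590×10^-5 m⁴
Effective length L_e = K·L = 0.7 × 7.16 = 5.012 m
P_cr = π²EI / L_e² = π² × 144×10⁹ × 2.590×10^-5 / 5.012² = 1.465×10^6 N

P_cr ≈ 1470 kN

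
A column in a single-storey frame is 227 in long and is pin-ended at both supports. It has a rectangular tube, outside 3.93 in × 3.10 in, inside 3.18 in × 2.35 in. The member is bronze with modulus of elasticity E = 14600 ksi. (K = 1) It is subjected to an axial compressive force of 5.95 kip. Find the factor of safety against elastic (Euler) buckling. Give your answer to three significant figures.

Weak-axis I_min = (h_o·b_o³ − h_i·b_i³)/12 with b_o = 3.10, b_i = 2.350 in (shorter outer/inner sides).
I_min = (3.93×3.10³ − 3.180×2.350³)/12 = 6.317 in⁴
Effective length L_e = K·L = 1 × 227 = 227.0 in
P_cr = π²EI / L_e² = π² × 14600×10³ × 6.317 / 227.0² = 1.767×10^4 lb
Factor of safety n = P_cr / P = 17.666 / 5.95 = 2.97

n ≈ 2.97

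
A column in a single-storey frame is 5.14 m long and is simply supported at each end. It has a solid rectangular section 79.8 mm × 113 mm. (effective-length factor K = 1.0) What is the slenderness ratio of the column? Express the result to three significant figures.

λ ≈ 223

Buckling occurs about the weak axis: I_min = h·b³/12 with b = 79.8 mm (the shorter side).
I_min = 113×79.8³/12 = 4.785×10^6 mm⁴
A = 9.017×10^3 mm²;  r_min = √(I/A) = √(4.785×10^6/9.017×10^3) = 23.04 mm
L_e = K·L = 1 × 5.14 m = 5.140 m = 5140.0 mm
λ = L_e / r_min = 5140.0 / 23.04 = 223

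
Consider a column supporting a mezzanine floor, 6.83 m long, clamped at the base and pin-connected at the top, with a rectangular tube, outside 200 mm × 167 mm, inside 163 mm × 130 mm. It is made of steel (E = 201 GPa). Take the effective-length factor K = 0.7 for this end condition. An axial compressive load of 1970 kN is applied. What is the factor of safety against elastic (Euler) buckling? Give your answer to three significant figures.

Weak-axis I_min = (h_o·b_o³ − h_i·b_i³)/12 with b_o = 167, b_i = 130.0 mm (shorter outer/inner sides).
I_min = (200×167³ − 163.0×130.0³)/12 = 4.778×10^7 mm⁴
I = 4.778×10^7 mm⁴ = 4.778×10^-5 m⁴
Effective length L_e = K·L = 0.7 × 6.83 = 4.781 m
P_cr = π²EI / L_e² = π² × 201×10⁹ × 4.778×10^-5 / 4.781² = 4.147×10^6 N
Factor of safety n = P_cr / P = 4146.9 / 1970 = 2.11

n ≈ 2.11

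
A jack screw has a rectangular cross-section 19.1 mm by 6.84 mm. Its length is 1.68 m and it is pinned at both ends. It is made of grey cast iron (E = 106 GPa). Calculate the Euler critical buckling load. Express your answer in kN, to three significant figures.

P_cr ≈ 0.189 kN

Buckling occurs about the weak axis: I_min = h·b³/12 with b = 6.84 mm (the shorter side).
I_min = 19.1×6.84³/12 = 509.4 mm⁴
I = 509.4 mm⁴ = 5.094×10^-10 m⁴
Effective length L_e = K·L = 1 × 1.68 = 1.680 m
P_cr = π²EI / L_e² = π² × 106×10⁹ × 5.094×10^-10 / 1.680² = 188.8 N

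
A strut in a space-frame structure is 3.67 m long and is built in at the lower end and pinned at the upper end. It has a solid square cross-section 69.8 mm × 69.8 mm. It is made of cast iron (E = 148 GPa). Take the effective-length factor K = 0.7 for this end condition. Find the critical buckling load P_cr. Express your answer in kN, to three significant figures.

P_cr ≈ 438 kN

I = a⁴/12 = 69.8⁴/12 = 1.978×10^6 mm⁴
I = 1.978×10^6 mm⁴ = 1.978×10^-6 m⁴
Effective length L_e = K·L = 0.7 × 3.67 = 2.569 m
P_cr = π²EI / L_e² = π² × 148×10⁹ × 1.978×10^-6 / 2.569² = 4.378×10^5 N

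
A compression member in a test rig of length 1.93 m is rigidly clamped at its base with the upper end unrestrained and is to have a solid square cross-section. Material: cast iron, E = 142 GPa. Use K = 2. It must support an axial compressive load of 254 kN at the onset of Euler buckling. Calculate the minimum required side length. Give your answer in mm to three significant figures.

L_e = K·L = 2 × 1.93 = 3.860 m
Required I = P_cr·L_e²/(π²E) = 2.540×10^5 × 3.860² / (π² × 1.42×10^11) = 2.700×10^-6 m⁴
I_req = 2.700×10^6 mm⁴
Solid square: I = a⁴/12  ⇒  a = (12I)^(1/4) = (12×2.700×10^6)^(1/4) = 75.4 mm

a ≈ 75.4 mm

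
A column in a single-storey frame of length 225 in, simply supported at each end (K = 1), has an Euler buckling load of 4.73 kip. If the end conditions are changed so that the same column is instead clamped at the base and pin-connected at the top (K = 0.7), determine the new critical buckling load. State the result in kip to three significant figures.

P_cr ≈ 9.65 kip

P_cr ∝ 1/K², so P_cr,new = P_cr,old × (K_old/K_new)² = 4.73 × (1/0.7)²
= 4.73 × 2.041 = 9.65 kip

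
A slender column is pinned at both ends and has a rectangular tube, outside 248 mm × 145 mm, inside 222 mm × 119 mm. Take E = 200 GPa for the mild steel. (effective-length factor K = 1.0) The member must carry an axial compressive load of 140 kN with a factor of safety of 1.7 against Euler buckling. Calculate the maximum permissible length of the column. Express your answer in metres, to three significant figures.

Weak-axis I_min = (h_o·b_o³ − h_i·b_i³)/12 with b_o = 145, b_i = 119.0 mm (shorter outer/inner sides).
I_min = (248×145³ − 222.0×119.0³)/12 = 3.183×10^7 mm⁴
I = 3.183×10^-5 m⁴
Required critical load P_cr = n·P = 1.7 × 140 = 238.0 kN = 2.380×10^5 N
From P_cr = π²EI/(K·L)²:  L = (1/K)·√(π²EI/P_cr) = (1/1)·√(π²×2.00×10^11×3.183×10^-5/2.380×10^5)
L = 16.2 m

L_max ≈ 16.2 m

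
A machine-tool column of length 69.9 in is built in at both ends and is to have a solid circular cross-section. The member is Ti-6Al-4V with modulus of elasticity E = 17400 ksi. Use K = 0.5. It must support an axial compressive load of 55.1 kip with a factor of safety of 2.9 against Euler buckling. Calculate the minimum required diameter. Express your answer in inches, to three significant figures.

Required P_cr = n·P = 2.9 × 55.1 = 159.8 kip
L_e = K·L = 0.5 × 69.9 = 34.95 in
Required I = P_cr·L_e²/(π²E) = 1.598×10^5 × 34.95² / (π² × 1.74×10^7) = 1.137 in⁴
Solid circle: I = πd⁴/64  ⇒  d = (64I/π)^(1/4) = (64×1.137/π)^(1/4) = 2.19 in

d ≈ 2.19 in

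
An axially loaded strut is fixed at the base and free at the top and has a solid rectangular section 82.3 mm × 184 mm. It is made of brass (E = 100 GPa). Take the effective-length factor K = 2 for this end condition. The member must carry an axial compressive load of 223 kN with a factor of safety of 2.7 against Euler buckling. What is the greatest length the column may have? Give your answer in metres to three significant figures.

L_max ≈ 1.87 m

Buckling occurs about the weak axis: I_min = h·b³/12 with b = 82.3 mm (the shorter side).
I_min = 184×82.3³/12 = 8.547×10^6 mm⁴
I = 8.547×10^-6 m⁴
Required critical load P_cr = n·P = 2.7 × 223 = 602.1 kN = 6.021×10^5 N
From P_cr = π²EI/(K·L)²:  L = (1/K)·√(π²EI/P_cr) = (1/2)·√(π²×1.00×10^11×8.547×10^-6/6.021×10^5)
L = 1.87 m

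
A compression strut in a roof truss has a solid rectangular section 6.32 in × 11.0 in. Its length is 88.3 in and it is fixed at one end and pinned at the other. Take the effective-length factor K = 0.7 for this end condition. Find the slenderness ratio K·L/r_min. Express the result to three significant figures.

λ ≈ 33.9

Buckling occurs about the weak axis: I_min = h·b³/12 with b = 6.32 in (the shorter side).
I_min = 11.0×6.32³/12 = 231.4 in⁴
A = 69.52 in²;  r_min = √(I/A) = √(231.4/69.52) = 1.824 in
L_e = K·L = 0.7 × 88.3 = 61.81 in
λ = L_e / r_min = 61.810 / 1.824 = 33.9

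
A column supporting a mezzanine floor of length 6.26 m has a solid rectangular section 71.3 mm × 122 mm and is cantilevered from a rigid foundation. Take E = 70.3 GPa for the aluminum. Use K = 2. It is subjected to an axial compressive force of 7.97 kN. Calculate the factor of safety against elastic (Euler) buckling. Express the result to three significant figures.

n ≈ 2.05

Buckling occurs about the weak axis: I_min = h·b³/12 with b = 71.3 mm (the shorter side).
I_min = 122×71.3³/12 = 3.685×10^6 mm⁴
I = 3.685×10^6 mm⁴ = 3.685×10^-6 m⁴
Effective length L_e = K·L = 2 × 6.26 = 12.52 m
P_cr = π²EI / L_e² = π² × 70.3×10⁹ × 3.685×10^-6 / 12.52² = 1.631×10^4 N
Factor of safety n = P_cr / P = 16.311 / 7.97 = 2.05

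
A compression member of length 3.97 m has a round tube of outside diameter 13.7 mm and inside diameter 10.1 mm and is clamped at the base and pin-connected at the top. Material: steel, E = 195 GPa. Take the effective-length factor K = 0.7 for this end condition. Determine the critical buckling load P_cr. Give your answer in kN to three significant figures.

P_cr ≈ 0.304 kN

d_o = 13.7 mm, d_i = 10.1 mm
I = π(d_o⁴ − d_i⁴)/64 = π(13.7⁴ − 10.10⁴)/64 = 1.218×10^3 mm⁴
I = 1.218×10^3 mm⁴ = 1.218×10^-9 m⁴
Effective length L_e = K·L = 0.7 × 3.97 = 2.779 m
P_cr = π²EI / L_e² = π² × 195×10⁹ × 1.218×10^-9 / 2.779² = 303.6 N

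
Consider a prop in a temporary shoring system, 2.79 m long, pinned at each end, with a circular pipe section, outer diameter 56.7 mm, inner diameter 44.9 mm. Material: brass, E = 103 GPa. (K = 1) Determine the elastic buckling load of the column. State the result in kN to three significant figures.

P_cr ≈ 40.2 kN

d_o = 56.7 mm, d_i = 44.9 mm
I = π(d_o⁴ − d_i⁴)/64 = π(56.7⁴ − 44.90⁴)/64 = 3.078×10^5 mm⁴
I = 3.078×10^5 mm⁴ = 3.078×10^-7 m⁴
Effective length L_e = K·L = 1 × 2.79 = 2.790 m
P_cr = π²EI / L_e² = π² × 103×10⁹ × 3.078×10^-7 / 2.790² = 4.020×10^4 N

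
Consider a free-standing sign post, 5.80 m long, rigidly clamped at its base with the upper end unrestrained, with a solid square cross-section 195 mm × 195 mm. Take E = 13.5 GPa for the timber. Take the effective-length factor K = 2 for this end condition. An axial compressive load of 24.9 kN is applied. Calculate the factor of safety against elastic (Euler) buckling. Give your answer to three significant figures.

n ≈ 4.79

I = a⁴/12 = 195⁴/12 = 1.205×10^8 mm⁴
I = 1.205×10^8 mm⁴ = 1.205×10^-4 m⁴
Effective length L_e = K·L = 2 × 5.80 = 11.60 m
P_cr = π²EI / L_e² = π² × 13.5×10⁹ × 1.205×10^-4 / 11.60² = 1.193×10^5 N
Factor of safety n = P_cr / P = 119.31 / 24.9 = 4.79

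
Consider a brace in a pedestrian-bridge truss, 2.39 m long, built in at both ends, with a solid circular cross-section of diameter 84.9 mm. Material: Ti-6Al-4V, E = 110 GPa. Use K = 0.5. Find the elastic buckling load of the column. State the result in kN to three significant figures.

P_cr ≈ 1940 kN

I = πd⁴/64 = π×84.9⁴/64 = 2.550×10^6 mm⁴
I = 2.550×10^6 mm⁴ = 2.550×10^-6 m⁴
Effective length L_e = K·L = 0.5 × 2.39 = 1.195 m
P_cr = π²EI / L_e² = π² × 110×10⁹ × 2.550×10^-6 / 1.195² = 1.939×10^6 N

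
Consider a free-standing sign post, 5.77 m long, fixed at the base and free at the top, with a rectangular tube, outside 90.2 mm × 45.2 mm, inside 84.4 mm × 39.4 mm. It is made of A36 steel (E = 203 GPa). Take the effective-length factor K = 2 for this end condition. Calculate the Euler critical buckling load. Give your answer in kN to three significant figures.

Weak-axis I_min = (h_o·b_o³ − h_i·b_i³)/12 with b_o = 45.2, b_i = 39.40 mm (shorter outer/inner sides).
I_min = (90.2×45.2³ − 84.40×39.40³)/12 = 2.639×10^5 mm⁴
I = 2.639×10^5 mm⁴ = 2.639×10^-7 m⁴
Effective length L_e = K·L = 2 × 5.77 = 11.54 m
P_cr = π²EI / L_e² = π² × 203×10⁹ × 2.639×10^-7 / 11.54² = 3.971×10^3 N

P_cr ≈ 3.97 kN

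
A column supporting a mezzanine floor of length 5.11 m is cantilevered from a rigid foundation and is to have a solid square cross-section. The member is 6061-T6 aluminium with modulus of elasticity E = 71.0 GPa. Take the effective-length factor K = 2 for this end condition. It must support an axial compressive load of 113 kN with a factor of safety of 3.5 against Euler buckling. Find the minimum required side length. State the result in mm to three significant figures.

Required P_cr = n·P = 3.5 × 113 = 395.5 kN
L_e = K·L = 2 × 5.11 = 10.22 m
Required I = P_cr·L_e²/(π²E) = 3.955×10^5 × 10.22² / (π² × 7.10×10^10) = 5.895×10^-5 m⁴
I_req = 5.895×10^7 mm⁴
Solid square: I = a⁴/12  ⇒  a = (12I)^(1/4) = (12×5.895×10^7)^(1/4) = 163 mm

a ≈ 163 mm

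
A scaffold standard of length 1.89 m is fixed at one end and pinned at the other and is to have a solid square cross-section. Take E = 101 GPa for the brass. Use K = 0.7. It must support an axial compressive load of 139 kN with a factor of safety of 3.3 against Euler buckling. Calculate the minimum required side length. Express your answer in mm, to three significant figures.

Required P_cr = n·P = 3.3 × 139 = 458.7 kN
L_e = K·L = 0.7 × 1.89 = 1.323 m
Required I = P_cr·L_e²/(π²E) = 4.587×10^5 × 1.323² / (π² × 1.01×10^11) = 8.054×10^-7 m⁴
I_req = 8.054×10^5 mm⁴
Solid square: I = a⁴/12  ⇒  a = (12I)^(1/4) = (12×8.054×10^5)^(1/4) = 55.8 mm

a ≈ 55.8 mm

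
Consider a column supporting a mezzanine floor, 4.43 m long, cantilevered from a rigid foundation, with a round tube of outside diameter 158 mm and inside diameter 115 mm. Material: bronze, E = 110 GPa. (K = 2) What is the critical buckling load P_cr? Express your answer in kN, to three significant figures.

d_o = 158 mm, d_i = 115 mm
I = π(d_o⁴ − d_i⁴)/64 = π(158⁴ − 115.0⁴)/64 = 2.201×10^7 mm⁴
I = 2.201×10^7 mm⁴ = 2.201×10^-5 m⁴
Effective length L_e = K·L = 2 × 4.43 = 8.860 m
P_cr = π²EI / L_e² = π² × 110×10⁹ × 2.201×10^-5 / 8.860² = 3.043×10^5 N

P_cr ≈ 304 kN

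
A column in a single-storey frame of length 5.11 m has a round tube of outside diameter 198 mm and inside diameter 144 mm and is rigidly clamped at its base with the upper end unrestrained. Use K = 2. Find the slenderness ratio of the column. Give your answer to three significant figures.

λ ≈ 167

d_o = 198 mm, d_i = 144 mm
I = π(d_o⁴ − d_i⁴)/64 = π(198⁴ − 144.0⁴)/64 = 5.434×10^7 mm⁴
A = 1.450×10^4 mm²;  r_min = √(I/A) = √(5.434×10^7/1.450×10^4) = 61.21 mm
L_e = K·L = 2 × 5.11 m = 10.22 m = 10220 mm
λ = L_e / r_min = 10220 / 61.21 = 167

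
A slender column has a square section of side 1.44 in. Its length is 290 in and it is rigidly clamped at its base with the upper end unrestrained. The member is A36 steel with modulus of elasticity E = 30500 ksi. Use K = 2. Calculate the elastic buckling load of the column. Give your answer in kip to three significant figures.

I = a⁴/12 = 1.44⁴/12 = 0.3583 in⁴
Effective length L_e = K·L = 2 × 290 = 580.0 in
P_cr = π²EI / L_e² = π² × 30500×10³ × 0.3583 / 580.0² = 320.6 lb

P_cr ≈ 0.321 kip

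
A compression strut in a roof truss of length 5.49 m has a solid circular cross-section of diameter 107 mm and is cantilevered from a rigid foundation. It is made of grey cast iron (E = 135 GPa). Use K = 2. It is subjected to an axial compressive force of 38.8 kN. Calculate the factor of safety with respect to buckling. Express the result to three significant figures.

n ≈ 1.83

I = πd⁴/64 = π×107⁴/64 = 6.434×10^6 mm⁴
I = 6.434×10^6 mm⁴ = 6.434×10^-6 m⁴
Effective length L_e = K·L = 2 × 5.49 = 10.98 m
P_cr = π²EI / L_e² = π² × 135×10⁹ × 6.434×10^-6 / 10.98² = 7.111×10^4 N
Factor of safety n = P_cr / P = 71.111 / 38.8 = 1.83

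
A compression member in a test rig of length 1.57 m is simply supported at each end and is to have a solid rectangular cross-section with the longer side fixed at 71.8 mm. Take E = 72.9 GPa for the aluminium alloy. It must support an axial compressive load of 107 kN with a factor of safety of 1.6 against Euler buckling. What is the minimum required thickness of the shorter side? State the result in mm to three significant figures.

Required P_cr = n·P = 1.6 × 107 = 171.2 kN
L_e = K·L = 1 × 1.57 = 1.570 m
Required I = P_cr·L_e²/(π²E) = 1.712×10^5 × 1.570² / (π² × 7.29×10^10) = 5.865×10^-7 m⁴
I_req = 5.865×10^5 mm⁴
Rectangle, weak axis: I_min = h·b³/12 with h = 71.8 mm fixed  ⇒  b = (12I/h)^(1/3) = 46.1 mm

b ≈ 46.1 mm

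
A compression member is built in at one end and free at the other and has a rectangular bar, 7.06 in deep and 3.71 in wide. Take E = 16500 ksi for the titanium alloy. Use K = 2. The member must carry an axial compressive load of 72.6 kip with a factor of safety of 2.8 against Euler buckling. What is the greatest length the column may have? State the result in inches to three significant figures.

Buckling occurs about the weak axis: I_min = h·b³/12 with b = 3.71 in (the shorter side).
I_min = 7.06×3.71³/12 = 30.04 in⁴
Required critical load P_cr = n·P = 2.8 × 72.6 = 203.3 kip = 2.033×10^5 lb
From P_cr = π²EI/(K·L)²:  L = (1/K)·√(π²EI/P_cr) = (1/2)·√(π²×1.65×10^7×30.04/2.033×10^5)
L = 77.6 in

L_max ≈ 77.6 in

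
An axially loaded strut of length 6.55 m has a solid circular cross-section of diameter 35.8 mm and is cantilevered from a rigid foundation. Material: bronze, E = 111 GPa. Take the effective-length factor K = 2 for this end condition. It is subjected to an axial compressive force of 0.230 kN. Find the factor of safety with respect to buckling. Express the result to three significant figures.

n ≈ 2.24

I = πd⁴/64 = π×35.8⁴/64 = 8.063×10^4 mm⁴
I = 8.063×10^4 mm⁴ = 8.063×10^-8 m⁴
Effective length L_e = K·L = 2 × 6.55 = 13.10 m
P_cr = π²EI / L_e² = π² × 111×10⁹ × 8.063×10^-8 / 13.10² = 514.7 N
Factor of safety n = P_cr / P = 0.51473 / 0.230 = 2.24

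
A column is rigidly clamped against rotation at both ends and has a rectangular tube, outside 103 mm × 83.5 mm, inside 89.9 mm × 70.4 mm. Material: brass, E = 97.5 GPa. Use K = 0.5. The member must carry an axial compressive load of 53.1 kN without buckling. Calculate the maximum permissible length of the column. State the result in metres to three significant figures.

L_max ≈ 13.1 m

Weak-axis I_min = (h_o·b_o³ − h_i·b_i³)/12 with b_o = 83.5, b_i = 70.40 mm (shorter outer/inner sides).
I_min = (103×83.5³ − 89.90×70.40³)/12 = 2.383×10^6 mm⁴
I = 2.383×10^-6 m⁴
At the buckling limit P_cr = P = 5.310×10^4 N
From P_cr = π²EI/(K·L)²:  L = (1/K)·√(π²EI/P_cr) = (1/0.5)·√(π²×9.75×10^10×2.383×10^-6/5.310×10^4)
L = 13.1 m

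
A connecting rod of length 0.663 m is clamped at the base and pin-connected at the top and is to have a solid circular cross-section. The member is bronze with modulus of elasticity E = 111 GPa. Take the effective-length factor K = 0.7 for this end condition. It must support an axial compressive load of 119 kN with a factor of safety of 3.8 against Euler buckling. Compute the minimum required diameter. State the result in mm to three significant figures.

d ≈ 36.7 mm

Required P_cr = n·P = 3.8 × 119 = 452.2 kN
L_e = K·L = 0.7 × 0.663 = 0.4641 m
Required I = P_cr·L_e²/(π²E) = 4.522×10^5 × 0.4641² / (π² × 1.11×10^11) = 8.891×10^-8 m⁴
I_req = 8.891×10^4 mm⁴
Solid circle: I = πd⁴/64  ⇒  d = (64I/π)^(1/4) = (64×8.891×10^4/π)^(1/4) = 36.7 mm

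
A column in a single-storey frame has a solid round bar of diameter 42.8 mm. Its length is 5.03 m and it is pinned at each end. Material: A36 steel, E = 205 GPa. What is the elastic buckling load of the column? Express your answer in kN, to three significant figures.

I = πd⁴/64 = π×42.8⁴/64 = 1.647×10^5 mm⁴
I = 1.647×10^5 mm⁴ = 1.647×10^-7 m⁴
Effective length L_e = K·L = 1 × 5.03 = 5.030 m
P_cr = π²EI / L_e² = π² × 205×10⁹ × 1.647×10^-7 / 5.030² = 1.317×10^4 N

P_cr ≈ 13.2 kN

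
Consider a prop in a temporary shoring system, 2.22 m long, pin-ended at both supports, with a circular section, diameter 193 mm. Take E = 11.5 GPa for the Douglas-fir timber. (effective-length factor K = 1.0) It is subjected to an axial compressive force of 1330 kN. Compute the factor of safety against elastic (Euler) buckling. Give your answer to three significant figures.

n ≈ 1.18

I = πd⁴/64 = π×193⁴/64 = 6.811×10^7 mm⁴
I = 6.811×10^7 mm⁴ = 6.811×10^-5 m⁴
Effective length L_e = K·L = 1 × 2.22 = 2.220 m
P_cr = π²EI / L_e² = π² × 11.5×10⁹ × 6.811×10^-5 / 2.220² = 1.569×10^6 N
Factor of safety n = P_cr / P = 1568.5 / 1330 = 1.18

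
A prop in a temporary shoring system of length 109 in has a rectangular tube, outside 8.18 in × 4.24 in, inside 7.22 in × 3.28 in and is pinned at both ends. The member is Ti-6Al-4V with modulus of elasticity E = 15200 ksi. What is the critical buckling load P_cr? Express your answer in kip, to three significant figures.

Weak-axis I_min = (h_o·b_o³ − h_i·b_i³)/12 with b_o = 4.24, b_i = 3.280 in (shorter outer/inner sides).
I_min = (8.18×4.24³ − 7.220×3.280³)/12 = 30.73 in⁴
Effective length L_e = K·L = 1 × 109 = 109.0 in
P_cr = π²EI / L_e² = π² × 15200×10³ × 30.73 / 109.0² = 3.880×10^5 lb

P_cr ≈ 388 kip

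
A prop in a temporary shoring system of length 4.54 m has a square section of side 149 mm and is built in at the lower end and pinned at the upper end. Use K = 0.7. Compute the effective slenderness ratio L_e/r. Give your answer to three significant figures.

λ ≈ 73.9

I = a⁴/12 = 149⁴/12 = 4.107×10^7 mm⁴
A = 2.220×10^4 mm²;  r_min = √(I/A) = √(4.107×10^7/2.220×10^4) = 43.01 mm
L_e = K·L = 0.7 × 4.54 m = 3.178 m = 3178.0 mm
λ = L_e / r_min = 3178.0 / 43.01 = 73.9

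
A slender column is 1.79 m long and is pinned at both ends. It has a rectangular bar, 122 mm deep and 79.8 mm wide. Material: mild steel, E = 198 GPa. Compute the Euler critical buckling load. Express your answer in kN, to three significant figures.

Buckling occurs about the weak axis: I_min = h·b³/12 with b = 79.8 mm (the shorter side).
I_min = 122×79.8³/12 = 5.166×10^6 mm⁴
I = 5.166×10^6 mm⁴ = 5.166×10^-6 m⁴
Effective length L_e = K·L = 1 × 1.79 = 1.790 m
P_cr = π²EI / L_e² = π² × 198×10⁹ × 5.166×10^-6 / 1.790² = 3.151×10^6 N

P_cr ≈ 3150 kN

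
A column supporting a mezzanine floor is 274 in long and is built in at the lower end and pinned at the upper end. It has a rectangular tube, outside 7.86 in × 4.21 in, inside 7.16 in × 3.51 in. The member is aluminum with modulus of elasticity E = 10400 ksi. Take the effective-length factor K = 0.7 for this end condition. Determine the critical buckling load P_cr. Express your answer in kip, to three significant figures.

P_cr ≈ 64.4 kip

Weak-axis I_min = (h_o·b_o³ − h_i·b_i³)/12 with b_o = 4.21, b_i = 3.510 in (shorter outer/inner sides).
I_min = (7.86×4.21³ − 7.160×3.510³)/12 = 23.07 in⁴
Effective length L_e = K·L = 0.7 × 274 = 191.8 in
P_cr = π²EI / L_e² = π² × 10400×10³ × 23.07 / 191.8² = 6.438×10^4 lb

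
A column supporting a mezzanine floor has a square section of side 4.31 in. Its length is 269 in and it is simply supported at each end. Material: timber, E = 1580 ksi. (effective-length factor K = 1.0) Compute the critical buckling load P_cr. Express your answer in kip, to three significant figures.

P_cr ≈ 6.20 kip

I = a⁴/12 = 4.31⁴/12 = 28.76 in⁴
Effective length L_e = K·L = 1 × 269 = 269.0 in
P_cr = π²EI / L_e² = π² × 1580×10³ × 28.76 / 269.0² = 6.197×10^3 lb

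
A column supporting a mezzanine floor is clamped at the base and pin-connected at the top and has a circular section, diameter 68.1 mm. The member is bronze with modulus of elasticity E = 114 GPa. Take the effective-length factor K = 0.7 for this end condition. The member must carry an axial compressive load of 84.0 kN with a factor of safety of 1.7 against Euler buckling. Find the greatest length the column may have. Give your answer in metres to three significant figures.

L_max ≈ 4.12 m

I = πd⁴/64 = π×68.1⁴/64 = 1.056×10^6 mm⁴
I = 1.056×10^-6 m⁴
Required critical load P_cr = n·P = 1.7 × 84.0 = 142.8 kN = 1.428×10^5 N
From P_cr = π²EI/(K·L)²:  L = (1/K)·√(π²EI/P_cr) = (1/0.7)·√(π²×1.14×10^11×1.056×10^-6/1.428×10^5)
L = 4.12 m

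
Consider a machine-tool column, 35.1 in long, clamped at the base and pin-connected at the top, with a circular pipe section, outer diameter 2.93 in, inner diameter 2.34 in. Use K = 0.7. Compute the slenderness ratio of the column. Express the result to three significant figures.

d_o = 2.93 in, d_i = 2.34 in
I = π(d_o⁴ − d_i⁴)/64 = π(2.93⁴ − 2.340⁴)/64 = 2.146 in⁴
A = 2.442 in²;  r_min = √(I/A) = √(2.146/2.442) = 0.9374 in
L_e = K·L = 0.7 × 35.1 = 24.57 in
λ = L_e / r_min = 24.570 / 0.9374 = 26.2

λ ≈ 26.2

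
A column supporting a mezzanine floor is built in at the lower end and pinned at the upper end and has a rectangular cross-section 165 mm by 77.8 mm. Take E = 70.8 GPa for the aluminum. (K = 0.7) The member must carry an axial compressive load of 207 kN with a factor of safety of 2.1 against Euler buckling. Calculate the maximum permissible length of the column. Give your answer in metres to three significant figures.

Buckling occurs about the weak axis: I_min = h·b³/12 with b = 77.8 mm (the shorter side).
I_min = 165×77.8³/12 = 6.475×10^6 mm⁴
I = 6.475×10^-6 m⁴
Required critical load P_cr = n·P = 2.1 × 207 = 434.7 kN = 4.347×10^5 N
From P_cr = π²EI/(K·L)²:  L = (1/K)·√(π²EI/P_cr) = (1/0.7)·√(π²×7.08×10^10×6.475×10^-6/4.347×10^5)
L = 4.61 m

L_max ≈ 4.61 m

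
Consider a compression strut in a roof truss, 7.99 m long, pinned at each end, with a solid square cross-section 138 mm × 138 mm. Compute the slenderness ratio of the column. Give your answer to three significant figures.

λ ≈ 201

For a square r = a/√12 = 138/√12 = 39.84 mm
L_e = K·L = 1 × 7.99 m = 7.990 m = 7990.0 mm
λ = L_e / r_min = 7990.0 / 39.84 = 201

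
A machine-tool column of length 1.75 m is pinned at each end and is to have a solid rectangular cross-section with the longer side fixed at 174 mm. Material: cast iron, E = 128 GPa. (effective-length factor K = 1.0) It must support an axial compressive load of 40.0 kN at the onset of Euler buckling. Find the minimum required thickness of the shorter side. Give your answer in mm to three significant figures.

L_e = K·L = 1 × 1.75 = 1.750 m
Required I = P_cr·L_e²/(π²E) = 4.000×10^4 × 1.750² / (π² × 1.28×10^11) = 9.697×10^-8 m⁴
I_req = 9.697×10^4 mm⁴
Rectangle, weak axis: I_min = h·b³/12 with h = 174 mm fixed  ⇒  b = (12I/h)^(1/3) = 18.8 mm

b ≈ 18.8 mm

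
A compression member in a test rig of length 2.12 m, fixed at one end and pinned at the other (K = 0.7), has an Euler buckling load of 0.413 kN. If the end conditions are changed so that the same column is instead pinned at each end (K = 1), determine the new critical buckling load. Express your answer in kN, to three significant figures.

P_cr ≈ 0.202 kN

P_cr ∝ 1/K², so P_cr,new = P_cr,old × (K_old/K_new)² = 0.413 × (0.7/1)²
= 0.413 × 0.4900 = 0.202 kN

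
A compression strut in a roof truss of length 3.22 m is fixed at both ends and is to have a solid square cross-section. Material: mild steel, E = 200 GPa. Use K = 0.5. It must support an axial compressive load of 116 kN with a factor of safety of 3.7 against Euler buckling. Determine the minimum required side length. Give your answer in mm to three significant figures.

a ≈ 51.0 mm

Required P_cr = n·P = 3.7 × 116 = 429.2 kN
L_e = K·L = 0.5 × 3.22 = 1.610 m
Required I = P_cr·L_e²/(π²E) = 4.292×10^5 × 1.610² / (π² × 2.00×10^11) = 5.636×10^-7 m⁴
I_req = 5.636×10^5 mm⁴
Solid square: I = a⁴/12  ⇒  a = (12I)^(1/4) = (12×5.636×10^5)^(1/4) = 51.0 mm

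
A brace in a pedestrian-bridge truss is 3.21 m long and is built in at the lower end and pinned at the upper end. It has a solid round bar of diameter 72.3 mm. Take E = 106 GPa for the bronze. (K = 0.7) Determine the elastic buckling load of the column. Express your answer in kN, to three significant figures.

P_cr ≈ 278 kN

I = πd⁴/64 = π×72.3⁴/64 = 1.341×10^6 mm⁴
I = 1.341×10^6 mm⁴ = 1.341×10^-6 m⁴
Effective length L_e = K·L = 0.7 × 3.21 = 2.247 m
P_cr = π²EI / L_e² = π² × 106×10⁹ × 1.341×10^-6 / 2.247² = 2.779×10^5 N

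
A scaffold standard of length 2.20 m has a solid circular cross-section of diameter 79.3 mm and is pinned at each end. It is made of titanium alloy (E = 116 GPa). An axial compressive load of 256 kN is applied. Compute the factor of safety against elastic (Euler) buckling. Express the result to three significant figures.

n ≈ 1.79

I = πd⁴/64 = π×79.3⁴/64 = 1.941×10^6 mm⁴
I = 1.941×10^6 mm⁴ = 1.941×10^-6 m⁴
Effective length L_e = K·L = 1 × 2.20 = 2.200 m
P_cr = π²EI / L_e² = π² × 116×10⁹ × 1.941×10^-6 / 2.200² = 4.592×10^5 N
Factor of safety n = P_cr / P = 459.17 / 256 = 1.79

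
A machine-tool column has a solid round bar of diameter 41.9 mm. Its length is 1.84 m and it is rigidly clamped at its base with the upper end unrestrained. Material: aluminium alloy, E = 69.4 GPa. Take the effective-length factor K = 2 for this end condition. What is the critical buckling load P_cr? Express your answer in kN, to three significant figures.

P_cr ≈ 7.65 kN

I = πd⁴/64 = π×41.9⁴/64 = 1.513×10^5 mm⁴
I = 1.513×10^5 mm⁴ = 1.513×10^-7 m⁴
Effective length L_e = K·L = 2 × 1.84 = 3.680 m
P_cr = π²EI / L_e² = π² × 69.4×10⁹ × 1.513×10^-7 / 3.680² = 7.652×10^3 N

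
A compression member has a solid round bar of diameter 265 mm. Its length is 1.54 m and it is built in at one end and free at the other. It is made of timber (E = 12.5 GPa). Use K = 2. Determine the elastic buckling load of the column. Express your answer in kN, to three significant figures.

I = πd⁴/64 = π×265⁴/64 = 2.421×10^8 mm⁴
I = 2.421×10^8 mm⁴ = 2.421×10^-4 m⁴
Effective length L_e = K·L = 2 × 1.54 = 3.080 m
P_cr = π²EI / L_e² = π² × 12.5×10⁹ × 2.421×10^-4 / 3.080² = 3.148×10^6 N

P_cr ≈ 3150 kN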